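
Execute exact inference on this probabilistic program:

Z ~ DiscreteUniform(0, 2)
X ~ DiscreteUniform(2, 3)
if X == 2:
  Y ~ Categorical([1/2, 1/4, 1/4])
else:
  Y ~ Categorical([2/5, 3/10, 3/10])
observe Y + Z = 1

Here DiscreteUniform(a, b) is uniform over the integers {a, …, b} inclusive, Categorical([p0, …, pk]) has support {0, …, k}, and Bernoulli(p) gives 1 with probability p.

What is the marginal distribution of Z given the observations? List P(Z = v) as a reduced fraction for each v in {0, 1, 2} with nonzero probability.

Enumerate traces; 4 have nonzero weight after conditioning:
  (Z=0, X=2, Y=1) weight 1/24
  (Z=0, X=3, Y=1) weight 1/20
  (Z=1, X=2, Y=0) weight 1/12
  (Z=1, X=3, Y=0) weight 1/15
Group by Z:
  weight(Z=0) = 11/120
  weight(Z=1) = 3/20
Total weight = 11/120 + 3/20 = 29/120
P(Z=0 | obs) = 11/120 / 29/120 = 11/29
P(Z=1 | obs) = 3/20 / 29/120 = 18/29

P(Z=0) = 11/29, P(Z=1) = 18/29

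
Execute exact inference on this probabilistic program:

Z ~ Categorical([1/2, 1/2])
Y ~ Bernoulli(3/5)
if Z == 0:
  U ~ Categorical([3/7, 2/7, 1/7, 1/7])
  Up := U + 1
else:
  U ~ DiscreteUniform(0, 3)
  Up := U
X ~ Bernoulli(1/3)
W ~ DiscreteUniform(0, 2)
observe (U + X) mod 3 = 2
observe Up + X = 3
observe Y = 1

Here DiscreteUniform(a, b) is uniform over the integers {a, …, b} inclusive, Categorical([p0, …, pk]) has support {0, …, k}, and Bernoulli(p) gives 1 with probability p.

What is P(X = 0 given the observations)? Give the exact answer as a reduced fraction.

Enumerate traces; 6 have nonzero weight after conditioning:
  (Z=0, Y=1, U=1, X=1, W=0) weight 1/105
  (Z=0, Y=1, U=1, X=1, W=1) weight 1/105
  (Z=0, Y=1, U=1, X=1, W=2) weight 1/105
  (Z=0, Y=1, U=2, X=0, W=0) weight 1/105
  (Z=0, Y=1, U=2, X=0, W=1) weight 1/105
  (Z=0, Y=1, U=2, X=0, W=2) weight 1/105
Group by X:
  weight(X=0) = 1/35
  weight(X=1) = 1/35
Total weight = 1/35 + 1/35 = 2/35
P(X=0 | obs) = 1/35 / 2/35 = 1/2
P(X=1 | obs) = 1/35 / 2/35 = 1/2

P(X = 0 | obs) = 1/2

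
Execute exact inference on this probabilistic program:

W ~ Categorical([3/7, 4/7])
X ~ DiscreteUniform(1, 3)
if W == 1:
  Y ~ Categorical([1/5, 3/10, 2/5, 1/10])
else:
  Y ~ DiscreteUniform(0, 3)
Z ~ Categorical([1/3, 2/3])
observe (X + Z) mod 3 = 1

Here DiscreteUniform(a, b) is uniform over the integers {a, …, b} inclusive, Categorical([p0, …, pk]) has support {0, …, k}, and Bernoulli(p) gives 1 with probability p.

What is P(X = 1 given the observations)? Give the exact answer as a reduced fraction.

P(X = 1 | obs) = 1/3

Enumerate traces; 16 have nonzero weight after conditioning:
  (W=0, X=1, Y=0, Z=0) weight 1/84
  (W=0, X=1, Y=1, Z=0) weight 1/84
  (W=0, X=1, Y=2, Z=0) weight 1/84
  (W=0, X=1, Y=3, Z=0) weight 1/84
  (W=0, X=3, Y=0, Z=1) weight 1/42
  (W=0, X=3, Y=1, Z=1) weight 1/42
  (W=0, X=3, Y=2, Z=1) weight 1/42
  (W=0, X=3, Y=3, Z=1) weight 1/42
  … 8 more
Group by X:
  weight(X=1) = 1/9
  weight(X=3) = 2/9
Total weight = 1/9 + 2/9 = 1/3
P(X=1 | obs) = 1/9 / 1/3 = 1/3
P(X=3 | obs) = 2/9 / 1/3 = 2/3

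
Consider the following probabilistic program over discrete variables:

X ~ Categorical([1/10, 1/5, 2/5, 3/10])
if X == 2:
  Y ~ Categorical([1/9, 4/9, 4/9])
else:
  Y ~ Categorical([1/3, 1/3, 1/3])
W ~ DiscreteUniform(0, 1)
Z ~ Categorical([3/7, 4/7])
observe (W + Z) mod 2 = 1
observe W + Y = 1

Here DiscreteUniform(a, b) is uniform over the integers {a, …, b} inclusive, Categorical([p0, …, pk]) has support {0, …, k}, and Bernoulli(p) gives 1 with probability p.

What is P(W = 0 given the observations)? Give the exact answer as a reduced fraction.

P(W = 0 | obs) = 68/101

Enumerate traces; 8 have nonzero weight after conditioning:
  (X=0, Y=0, W=1, Z=0) weight 1/140
  (X=0, Y=1, W=0, Z=1) weight 1/105
  (X=1, Y=0, W=1, Z=0) weight 1/70
  (X=1, Y=1, W=0, Z=1) weight 2/105
  (X=2, Y=0, W=1, Z=0) weight 1/105
  (X=2, Y=1, W=0, Z=1) weight 16/315
  (X=3, Y=0, W=1, Z=0) weight 3/140
  (X=3, Y=1, W=0, Z=1) weight 1/35
Group by W:
  weight(W=0) = 34/315
  weight(W=1) = 11/210
Total weight = 34/315 + 11/210 = 101/630
P(W=0 | obs) = 34/315 / 101/630 = 68/101
P(W=1 | obs) = 11/210 / 101/630 = 33/101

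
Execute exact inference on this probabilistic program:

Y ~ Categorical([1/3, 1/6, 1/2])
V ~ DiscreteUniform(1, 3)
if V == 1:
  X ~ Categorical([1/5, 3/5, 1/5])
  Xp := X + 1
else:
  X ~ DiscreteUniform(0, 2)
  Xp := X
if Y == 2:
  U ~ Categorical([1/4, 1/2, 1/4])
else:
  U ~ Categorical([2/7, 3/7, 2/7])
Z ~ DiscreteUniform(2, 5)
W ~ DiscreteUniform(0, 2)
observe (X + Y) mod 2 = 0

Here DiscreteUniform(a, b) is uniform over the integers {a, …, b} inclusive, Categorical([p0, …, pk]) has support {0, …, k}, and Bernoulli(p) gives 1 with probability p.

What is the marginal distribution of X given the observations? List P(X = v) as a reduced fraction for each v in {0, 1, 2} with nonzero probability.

Enumerate traces; 540 have nonzero weight after conditioning:
  (Y=0, V=1, X=0, U=0, Z=2, W=0) weight 1/1890
  (Y=0, V=1, X=0, U=0, Z=2, W=1) weight 1/1890
  (Y=0, V=1, X=0, U=0, Z=2, W=2) weight 1/1890
  (Y=0, V=1, X=0, U=0, Z=3, W=0) weight 1/1890
  (Y=0, V=1, X=0, U=0, Z=3, W=1) weight 1/1890
  (Y=0, V=1, X=0, U=0, Z=3, W=2) weight 1/1890
  (Y=0, V=1, X=0, U=0, Z=4, W=0) weight 1/1890
  (Y=0, V=1, X=0, U=0, Z=4, W=1) weight 1/1890
  (Y=0, V=1, X=2, U=0, Z=2, W=0) weight 1/1890
  (Y=1, V=1, X=1, U=0, Z=2, W=0) weight 1/1260
  … 530 more
Group by X:
  weight(X=0) = 13/54
  weight(X=1) = 19/270
  weight(X=2) = 13/54
Total weight = 13/54 + 19/270 + 13/54 = 149/270
P(X=0 | obs) = 13/54 / 149/270 = 65/149
P(X=1 | obs) = 19/270 / 149/270 = 19/149
P(X=2 | obs) = 13/54 / 149/270 = 65/149

P(X=0) = 65/149, P(X=1) = 19/149, P(X=2) = 65/149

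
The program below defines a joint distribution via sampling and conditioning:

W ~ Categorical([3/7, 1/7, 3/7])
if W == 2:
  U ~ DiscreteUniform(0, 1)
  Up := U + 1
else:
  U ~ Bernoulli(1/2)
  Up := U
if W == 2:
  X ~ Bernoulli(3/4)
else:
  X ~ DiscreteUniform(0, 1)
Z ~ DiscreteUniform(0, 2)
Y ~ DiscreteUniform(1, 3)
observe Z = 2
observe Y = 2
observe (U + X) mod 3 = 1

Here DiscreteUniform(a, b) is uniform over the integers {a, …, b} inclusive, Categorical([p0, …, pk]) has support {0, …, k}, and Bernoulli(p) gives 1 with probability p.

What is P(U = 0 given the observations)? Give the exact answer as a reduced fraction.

P(U = 0 | obs) = 17/28

Enumerate traces; 6 have nonzero weight after conditioning:
  (W=0, U=0, X=1, Z=2, Y=2) weight 1/84
  (W=0, U=1, X=0, Z=2, Y=2) weight 1/84
  (W=1, U=0, X=1, Z=2, Y=2) weight 1/252
  (W=1, U=1, X=0, Z=2, Y=2) weight 1/252
  (W=2, U=0, X=1, Z=2, Y=2) weight 1/56
  (W=2, U=1, X=0, Z=2, Y=2) weight 1/168
Group by U:
  weight(U=0) = 17/504
  weight(U=1) = 11/504
Total weight = 17/504 + 11/504 = 1/18
P(U=0 | obs) = 17/504 / 1/18 = 17/28
P(U=1 | obs) = 11/504 / 1/18 = 11/28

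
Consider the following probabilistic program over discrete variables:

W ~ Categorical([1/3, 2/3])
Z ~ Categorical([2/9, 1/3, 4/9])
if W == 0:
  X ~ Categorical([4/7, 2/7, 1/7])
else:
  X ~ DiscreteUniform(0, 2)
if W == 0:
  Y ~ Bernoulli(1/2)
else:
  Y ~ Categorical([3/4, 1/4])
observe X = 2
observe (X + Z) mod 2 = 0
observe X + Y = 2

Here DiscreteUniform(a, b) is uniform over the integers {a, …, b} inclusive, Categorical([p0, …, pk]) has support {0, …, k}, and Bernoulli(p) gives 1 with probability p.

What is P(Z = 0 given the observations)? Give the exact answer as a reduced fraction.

P(Z = 0 | obs) = 1/3

Enumerate traces; 4 have nonzero weight after conditioning:
  (W=0, Z=0, X=2, Y=0) weight 1/189
  (W=0, Z=2, X=2, Y=0) weight 2/189
  (W=1, Z=0, X=2, Y=0) weight 1/27
  (W=1, Z=2, X=2, Y=0) weight 2/27
Group by Z:
  weight(Z=0) = 8/189
  weight(Z=2) = 16/189
Total weight = 8/189 + 16/189 = 8/63
P(Z=0 | obs) = 8/189 / 8/63 = 1/3
P(Z=2 | obs) = 16/189 / 8/63 = 2/3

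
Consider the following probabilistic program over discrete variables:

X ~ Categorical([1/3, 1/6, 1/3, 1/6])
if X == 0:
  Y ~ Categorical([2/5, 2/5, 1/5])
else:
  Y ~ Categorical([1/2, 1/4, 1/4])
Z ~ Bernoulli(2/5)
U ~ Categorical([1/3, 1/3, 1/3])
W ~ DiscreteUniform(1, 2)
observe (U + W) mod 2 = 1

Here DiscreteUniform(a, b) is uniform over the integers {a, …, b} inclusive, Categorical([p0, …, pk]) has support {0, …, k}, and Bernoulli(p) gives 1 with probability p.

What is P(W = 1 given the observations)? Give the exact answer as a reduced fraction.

P(W = 1 | obs) = 2/3

Enumerate traces; 72 have nonzero weight after conditioning:
  (X=0, Y=0, Z=0, U=0, W=1) weight 1/75
  (X=0, Y=0, Z=0, U=1, W=2) weight 1/75
  (X=0, Y=0, Z=0, U=2, W=1) weight 1/75
  (X=0, Y=0, Z=1, U=0, W=1) weight 2/225
  (X=0, Y=0, Z=1, U=1, W=2) weight 2/225
  (X=0, Y=0, Z=1, U=2, W=1) weight 2/225
  (X=0, Y=1, Z=0, U=0, W=1) weight 1/75
  (X=0, Y=1, Z=0, U=1, W=2) weight 1/75
  … 64 more
Group by W:
  weight(W=1) = 1/3
  weight(W=2) = 1/6
Total weight = 1/3 + 1/6 = 1/2
P(W=1 | obs) = 1/3 / 1/2 = 2/3
P(W=2 | obs) = 1/6 / 1/2 = 1/3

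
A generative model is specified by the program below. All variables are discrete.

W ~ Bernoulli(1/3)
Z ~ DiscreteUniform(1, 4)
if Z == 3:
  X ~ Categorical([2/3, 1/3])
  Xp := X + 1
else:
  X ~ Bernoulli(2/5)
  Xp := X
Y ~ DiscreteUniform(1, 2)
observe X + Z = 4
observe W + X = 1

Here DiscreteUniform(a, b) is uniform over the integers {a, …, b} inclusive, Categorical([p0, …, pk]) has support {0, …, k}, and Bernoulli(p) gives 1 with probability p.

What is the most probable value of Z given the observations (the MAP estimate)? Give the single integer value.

Enumerate traces; 4 have nonzero weight after conditioning:
  (W=0, Z=3, X=1, Y=1) weight 1/36
  (W=0, Z=3, X=1, Y=2) weight 1/36
  (W=1, Z=4, X=0, Y=1) weight 1/40
  (W=1, Z=4, X=0, Y=2) weight 1/40
Group by Z:
  weight(Z=3) = 1/18
  weight(Z=4) = 1/20
Total weight = 1/18 + 1/20 = 19/180
P(Z=3 | obs) = 1/18 / 19/180 = 10/19
P(Z=4 | obs) = 1/20 / 19/180 = 9/19
argmax = 3

argmax_v P(Z = v | obs) = 3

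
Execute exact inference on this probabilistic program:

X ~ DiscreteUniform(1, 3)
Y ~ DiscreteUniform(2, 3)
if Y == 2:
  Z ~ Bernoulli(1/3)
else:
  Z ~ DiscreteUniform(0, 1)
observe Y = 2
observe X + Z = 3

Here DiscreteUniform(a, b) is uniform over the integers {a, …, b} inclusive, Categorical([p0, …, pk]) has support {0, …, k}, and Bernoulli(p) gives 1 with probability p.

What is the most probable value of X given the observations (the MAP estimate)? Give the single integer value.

Enumerate traces; 2 have nonzero weight after conditioning:
  (X=2, Y=2, Z=1) weight 1/18
  (X=3, Y=2, Z=0) weight 1/9
Group by X:
  weight(X=2) = 1/18
  weight(X=3) = 1/9
Total weight = 1/18 + 1/9 = 1/6
P(X=2 | obs) = 1/18 / 1/6 = 1/3
P(X=3 | obs) = 1/9 / 1/6 = 2/3
argmax = 3

argmax_v P(X = v | obs) = 3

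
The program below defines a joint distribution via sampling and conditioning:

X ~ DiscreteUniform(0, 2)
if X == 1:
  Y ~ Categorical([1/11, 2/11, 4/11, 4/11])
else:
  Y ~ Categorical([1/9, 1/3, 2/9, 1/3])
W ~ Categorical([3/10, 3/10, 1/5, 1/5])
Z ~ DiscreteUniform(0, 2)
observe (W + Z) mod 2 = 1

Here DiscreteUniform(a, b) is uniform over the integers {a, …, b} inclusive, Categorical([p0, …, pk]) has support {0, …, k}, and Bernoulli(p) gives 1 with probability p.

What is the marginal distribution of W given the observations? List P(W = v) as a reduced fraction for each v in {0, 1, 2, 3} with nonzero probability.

Enumerate traces; 72 have nonzero weight after conditioning:
  (X=0, Y=0, W=0, Z=1) weight 1/270
  (X=0, Y=0, W=1, Z=0) weight 1/270
  (X=0, Y=0, W=1, Z=2) weight 1/270
  (X=0, Y=0, W=2, Z=1) weight 1/405
  (X=0, Y=0, W=3, Z=0) weight 1/405
  (X=0, Y=0, W=3, Z=2) weight 1/405
  (X=0, Y=1, W=0, Z=1) weight 1/90
  (X=0, Y=1, W=1, Z=0) weight 1/90
  … 64 more
Group by W:
  weight(W=0) = 1/10
  weight(W=1) = 1/5
  weight(W=2) = 1/15
  weight(W=3) = 2/15
Total weight = 1/10 + 1/5 + 1/15 + 2/15 = 1/2
P(W=0 | obs) = 1/10 / 1/2 = 1/5
P(W=1 | obs) = 1/5 / 1/2 = 2/5
P(W=2 | obs) = 1/15 / 1/2 = 2/15
P(W=3 | obs) = 2/15 / 1/2 = 4/15

P(W=0) = 1/5, P(W=1) = 2/5, P(W=2) = 2/15, P(W=3) = 4/15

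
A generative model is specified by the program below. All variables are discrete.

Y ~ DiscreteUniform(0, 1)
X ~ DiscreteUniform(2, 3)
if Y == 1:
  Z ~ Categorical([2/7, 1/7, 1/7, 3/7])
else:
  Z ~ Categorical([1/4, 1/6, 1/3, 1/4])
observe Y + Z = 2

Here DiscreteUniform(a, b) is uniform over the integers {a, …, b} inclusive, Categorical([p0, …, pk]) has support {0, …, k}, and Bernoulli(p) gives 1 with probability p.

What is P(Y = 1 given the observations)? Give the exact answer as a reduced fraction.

Enumerate traces; 4 have nonzero weight after conditioning:
  (Y=0, X=2, Z=2) weight 1/12
  (Y=0, X=3, Z=2) weight 1/12
  (Y=1, X=2, Z=1) weight 1/28
  (Y=1, X=3, Z=1) weight 1/28
Group by Y:
  weight(Y=0) = 1/6
  weight(Y=1) = 1/14
Total weight = 1/6 + 1/14 = 5/21
P(Y=0 | obs) = 1/6 / 5/21 = 7/10
P(Y=1 | obs) = 1/14 / 5/21 = 3/10

P(Y = 1 | obs) = 3/10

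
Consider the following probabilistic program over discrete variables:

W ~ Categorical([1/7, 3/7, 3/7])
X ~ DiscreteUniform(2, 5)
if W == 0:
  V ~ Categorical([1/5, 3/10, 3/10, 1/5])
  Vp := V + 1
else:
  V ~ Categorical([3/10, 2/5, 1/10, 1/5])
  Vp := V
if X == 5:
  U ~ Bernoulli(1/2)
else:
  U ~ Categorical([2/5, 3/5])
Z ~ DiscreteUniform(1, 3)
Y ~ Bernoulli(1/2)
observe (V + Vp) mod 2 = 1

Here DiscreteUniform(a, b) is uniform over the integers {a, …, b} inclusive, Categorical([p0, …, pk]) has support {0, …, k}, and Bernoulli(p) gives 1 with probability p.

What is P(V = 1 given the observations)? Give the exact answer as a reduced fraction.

P(V = 1 | obs) = 3/10

Enumerate traces; 192 have nonzero weight after conditioning:
  (W=0, X=2, V=0, U=0, Z=1, Y=0) weight 1/2100
  (W=0, X=2, V=0, U=0, Z=1, Y=1) weight 1/2100
  (W=0, X=2, V=0, U=0, Z=2, Y=0) weight 1/2100
  (W=0, X=2, V=0, U=0, Z=2, Y=1) weight 1/2100
  (W=0, X=2, V=0, U=0, Z=3, Y=0) weight 1/2100
  (W=0, X=2, V=0, U=0, Z=3, Y=1) weight 1/2100
  (W=0, X=2, V=0, U=1, Z=1, Y=0) weight 1/1400
  (W=0, X=2, V=0, U=1, Z=1, Y=1) weight 1/1400
  (W=0, X=2, V=1, U=0, Z=1, Y=0) weight 1/1400
  (W=0, X=2, V=2, U=0, Z=1, Y=0) weight 1/1400
  … 182 more
Group by V:
  weight(V=0) = 1/35
  weight(V=1) = 3/70
  weight(V=2) = 3/70
  weight(V=3) = 1/35
Total weight = 1/35 + 3/70 + 3/70 + 1/35 = 1/7
P(V=0 | obs) = 1/35 / 1/7 = 1/5
P(V=1 | obs) = 3/70 / 1/7 = 3/10
P(V=2 | obs) = 3/70 / 1/7 = 3/10
P(V=3 | obs) = 1/35 / 1/7 = 1/5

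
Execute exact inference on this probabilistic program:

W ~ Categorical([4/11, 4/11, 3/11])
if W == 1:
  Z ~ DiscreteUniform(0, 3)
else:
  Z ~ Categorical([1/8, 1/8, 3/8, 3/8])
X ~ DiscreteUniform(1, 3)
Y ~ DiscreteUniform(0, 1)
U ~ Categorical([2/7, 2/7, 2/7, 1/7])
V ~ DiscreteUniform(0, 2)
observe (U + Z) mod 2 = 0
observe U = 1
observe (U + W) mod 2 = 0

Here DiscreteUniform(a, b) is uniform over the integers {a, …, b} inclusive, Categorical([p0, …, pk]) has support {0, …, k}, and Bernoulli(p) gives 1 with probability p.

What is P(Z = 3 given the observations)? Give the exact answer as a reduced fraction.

Enumerate traces; 36 have nonzero weight after conditioning:
  (W=1, Z=1, X=1, Y=0, U=1, V=0) weight 1/693
  (W=1, Z=1, X=1, Y=0, U=1, V=1) weight 1/693
  (W=1, Z=1, X=1, Y=0, U=1, V=2) weight 1/693
  (W=1, Z=1, X=1, Y=1, U=1, V=0) weight 1/693
  (W=1, Z=1, X=1, Y=1, U=1, V=1) weight 1/693
  (W=1, Z=1, X=1, Y=1, U=1, V=2) weight 1/693
  (W=1, Z=1, X=2, Y=0, U=1, V=0) weight 1/693
  (W=1, Z=1, X=2, Y=0, U=1, V=1) weight 1/693
  (W=1, Z=3, X=1, Y=0, U=1, V=0) weight 1/693
  … 27 more
Group by Z:
  weight(Z=1) = 2/77
  weight(Z=3) = 2/77
Total weight = 2/77 + 2/77 = 4/77
P(Z=1 | obs) = 2/77 / 4/77 = 1/2
P(Z=3 | obs) = 2/77 / 4/77 = 1/2

P(Z = 3 | obs) = 1/2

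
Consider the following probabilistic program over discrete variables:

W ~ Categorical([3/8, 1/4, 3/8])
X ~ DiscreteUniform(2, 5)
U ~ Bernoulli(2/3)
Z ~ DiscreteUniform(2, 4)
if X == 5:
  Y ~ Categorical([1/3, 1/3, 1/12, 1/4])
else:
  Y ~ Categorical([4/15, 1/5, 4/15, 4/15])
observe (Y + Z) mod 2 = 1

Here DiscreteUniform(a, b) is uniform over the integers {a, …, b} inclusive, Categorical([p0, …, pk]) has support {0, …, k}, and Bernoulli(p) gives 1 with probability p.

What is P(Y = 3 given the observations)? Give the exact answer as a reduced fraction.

Enumerate traces; 144 have nonzero weight after conditioning:
  (W=0, X=2, U=0, Z=2, Y=1) weight 1/480
  (W=0, X=2, U=0, Z=2, Y=3) weight 1/360
  (W=0, X=2, U=0, Z=3, Y=0) weight 1/360
  (W=0, X=2, U=0, Z=3, Y=2) weight 1/360
  (W=0, X=2, U=0, Z=4, Y=1) weight 1/480
  (W=0, X=2, U=0, Z=4, Y=3) weight 1/360
  (W=0, X=2, U=1, Z=2, Y=1) weight 1/240
  (W=0, X=2, U=1, Z=2, Y=3) weight 1/180
  … 136 more
Group by Y:
  weight(Y=0) = 17/180
  weight(Y=1) = 7/45
  weight(Y=2) = 53/720
  weight(Y=3) = 7/40
Total weight = 17/180 + 7/45 + 53/720 + 7/40 = 359/720
P(Y=0 | obs) = 17/180 / 359/720 = 68/359
P(Y=1 | obs) = 7/45 / 359/720 = 112/359
P(Y=2 | obs) = 53/720 / 359/720 = 53/359
P(Y=3 | obs) = 7/40 / 359/720 = 126/359

P(Y = 3 | obs) = 126/359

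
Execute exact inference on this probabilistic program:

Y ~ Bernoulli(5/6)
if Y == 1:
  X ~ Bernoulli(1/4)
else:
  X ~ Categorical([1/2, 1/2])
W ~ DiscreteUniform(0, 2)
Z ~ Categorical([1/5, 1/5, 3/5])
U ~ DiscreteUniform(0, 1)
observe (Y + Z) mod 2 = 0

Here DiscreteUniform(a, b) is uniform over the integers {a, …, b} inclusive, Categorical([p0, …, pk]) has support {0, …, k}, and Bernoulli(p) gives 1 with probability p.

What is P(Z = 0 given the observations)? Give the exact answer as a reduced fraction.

Enumerate traces; 36 have nonzero weight after conditioning:
  (Y=0, X=0, W=0, Z=0, U=0) weight 1/360
  (Y=0, X=0, W=0, Z=0, U=1) weight 1/360
  (Y=0, X=0, W=0, Z=2, U=0) weight 1/120
  (Y=0, X=0, W=0, Z=2, U=1) weight 1/120
  (Y=0, X=0, W=1, Z=0, U=0) weight 1/360
  (Y=0, X=0, W=1, Z=0, U=1) weight 1/360
  (Y=0, X=0, W=1, Z=2, U=0) weight 1/120
  (Y=0, X=0, W=1, Z=2, U=1) weight 1/120
  (Y=1, X=0, W=0, Z=1, U=0) weight 1/48
  … 27 more
Group by Z:
  weight(Z=0) = 1/30
  weight(Z=1) = 1/6
  weight(Z=2) = 1/10
Total weight = 1/30 + 1/6 + 1/10 = 3/10
P(Z=0 | obs) = 1/30 / 3/10 = 1/9
P(Z=1 | obs) = 1/6 / 3/10 = 5/9
P(Z=2 | obs) = 1/10 / 3/10 = 1/3

P(Z = 0 | obs) = 1/9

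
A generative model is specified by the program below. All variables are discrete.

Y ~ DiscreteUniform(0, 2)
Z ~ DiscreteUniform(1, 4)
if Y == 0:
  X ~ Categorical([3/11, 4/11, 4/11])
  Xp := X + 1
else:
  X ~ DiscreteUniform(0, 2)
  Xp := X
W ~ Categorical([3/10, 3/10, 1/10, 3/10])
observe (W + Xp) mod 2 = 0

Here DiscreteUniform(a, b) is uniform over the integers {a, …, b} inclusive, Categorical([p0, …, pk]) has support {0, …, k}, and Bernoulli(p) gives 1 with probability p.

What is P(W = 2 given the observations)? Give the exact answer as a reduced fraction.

Enumerate traces; 72 have nonzero weight after conditioning:
  (Y=0, Z=1, X=0, W=1) weight 3/440
  (Y=0, Z=1, X=0, W=3) weight 3/440
  (Y=0, Z=1, X=1, W=0) weight 1/110
  (Y=0, Z=1, X=1, W=2) weight 1/330
  (Y=0, Z=1, X=2, W=1) weight 1/110
  (Y=0, Z=1, X=2, W=3) weight 1/110
  (Y=0, Z=2, X=0, W=1) weight 3/440
  (Y=0, Z=2, X=0, W=3) weight 3/440
  … 64 more
Group by W:
  weight(W=0) = 28/165
  weight(W=1) = 43/330
  weight(W=2) = 28/495
  weight(W=3) = 43/330
Total weight = 28/165 + 43/330 + 28/495 + 43/330 = 241/495
P(W=0 | obs) = 28/165 / 241/495 = 84/241
P(W=1 | obs) = 43/330 / 241/495 = 129/482
P(W=2 | obs) = 28/495 / 241/495 = 28/241
P(W=3 | obs) = 43/330 / 241/495 = 129/482

P(W = 2 | obs) = 28/241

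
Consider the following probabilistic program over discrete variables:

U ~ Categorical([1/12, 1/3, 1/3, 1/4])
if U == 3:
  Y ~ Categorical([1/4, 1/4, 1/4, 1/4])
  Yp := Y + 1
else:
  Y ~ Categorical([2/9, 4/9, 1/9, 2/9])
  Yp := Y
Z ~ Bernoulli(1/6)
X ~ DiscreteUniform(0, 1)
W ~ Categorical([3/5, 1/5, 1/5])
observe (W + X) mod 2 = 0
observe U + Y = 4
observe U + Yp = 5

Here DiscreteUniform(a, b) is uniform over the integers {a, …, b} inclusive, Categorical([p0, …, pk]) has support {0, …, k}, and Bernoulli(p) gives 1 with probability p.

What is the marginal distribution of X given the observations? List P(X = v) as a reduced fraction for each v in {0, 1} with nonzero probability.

P(X=0) = 4/5, P(X=1) = 1/5

Enumerate traces; 6 have nonzero weight after conditioning:
  (U=3, Y=1, Z=0, X=0, W=0) weight 1/64
  (U=3, Y=1, Z=0, X=0, W=2) weight 1/192
  (U=3, Y=1, Z=0, X=1, W=1) weight 1/192
  (U=3, Y=1, Z=1, X=0, W=0) weight 1/320
  (U=3, Y=1, Z=1, X=0, W=2) weight 1/960
  (U=3, Y=1, Z=1, X=1, W=1) weight 1/960
Group by X:
  weight(X=0) = 1/40
  weight(X=1) = 1/160
Total weight = 1/40 + 1/160 = 1/32
P(X=0 | obs) = 1/40 / 1/32 = 4/5
P(X=1 | obs) = 1/160 / 1/32 = 1/5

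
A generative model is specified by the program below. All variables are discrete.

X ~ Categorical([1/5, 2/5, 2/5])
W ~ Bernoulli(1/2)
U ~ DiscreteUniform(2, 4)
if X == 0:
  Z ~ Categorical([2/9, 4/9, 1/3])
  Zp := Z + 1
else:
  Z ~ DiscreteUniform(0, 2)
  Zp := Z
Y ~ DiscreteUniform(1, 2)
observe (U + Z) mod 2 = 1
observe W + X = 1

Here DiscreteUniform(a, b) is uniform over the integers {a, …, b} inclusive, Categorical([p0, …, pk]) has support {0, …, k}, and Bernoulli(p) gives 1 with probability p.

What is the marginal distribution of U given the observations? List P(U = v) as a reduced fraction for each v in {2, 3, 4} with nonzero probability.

Enumerate traces; 16 have nonzero weight after conditioning:
  (X=0, W=1, U=2, Z=1, Y=1) weight 1/135
  (X=0, W=1, U=2, Z=1, Y=2) weight 1/135
  (X=0, W=1, U=3, Z=0, Y=1) weight 1/270
  (X=0, W=1, U=3, Z=0, Y=2) weight 1/270
  (X=0, W=1, U=3, Z=2, Y=1) weight 1/180
  (X=0, W=1, U=3, Z=2, Y=2) weight 1/180
  (X=0, W=1, U=4, Z=1, Y=1) weight 1/135
  (X=0, W=1, U=4, Z=1, Y=2) weight 1/135
  … 8 more
Group by U:
  weight(U=2) = 1/27
  weight(U=3) = 17/270
  weight(U=4) = 1/27
Total weight = 1/27 + 17/270 + 1/27 = 37/270
P(U=2 | obs) = 1/27 / 37/270 = 10/37
P(U=3 | obs) = 17/270 / 37/270 = 17/37
P(U=4 | obs) = 1/27 / 37/270 = 10/37

P(U=2) = 10/37, P(U=3) = 17/37, P(U=4) = 10/37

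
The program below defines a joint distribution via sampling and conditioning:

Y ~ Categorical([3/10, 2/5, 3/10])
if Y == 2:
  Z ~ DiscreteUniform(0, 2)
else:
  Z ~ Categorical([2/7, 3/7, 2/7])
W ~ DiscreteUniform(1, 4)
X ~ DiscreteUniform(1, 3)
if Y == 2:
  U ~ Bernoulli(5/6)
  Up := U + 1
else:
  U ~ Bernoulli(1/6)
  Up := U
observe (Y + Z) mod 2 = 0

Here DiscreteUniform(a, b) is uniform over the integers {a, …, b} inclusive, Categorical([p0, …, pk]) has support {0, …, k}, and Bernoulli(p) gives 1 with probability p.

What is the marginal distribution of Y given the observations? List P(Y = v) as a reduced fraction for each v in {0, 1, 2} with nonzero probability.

P(Y=0) = 6/19, P(Y=1) = 6/19, P(Y=2) = 7/19

Enumerate traces; 120 have nonzero weight after conditioning:
  (Y=0, Z=0, W=1, X=1, U=0) weight 1/168
  (Y=0, Z=0, W=1, X=1, U=1) weight 1/840
  (Y=0, Z=0, W=1, X=2, U=0) weight 1/168
  (Y=0, Z=0, W=1, X=2, U=1) weight 1/840
  (Y=0, Z=0, W=1, X=3, U=0) weight 1/168
  (Y=0, Z=0, W=1, X=3, U=1) weight 1/840
  (Y=0, Z=0, W=2, X=1, U=0) weight 1/168
  (Y=0, Z=0, W=2, X=1, U=1) weight 1/840
  (Y=1, Z=1, W=1, X=1, U=0) weight 1/84
  (Y=2, Z=0, W=1, X=1, U=0) weight 1/720
  … 110 more
Group by Y:
  weight(Y=0) = 6/35
  weight(Y=1) = 6/35
  weight(Y=2) = 1/5
Total weight = 6/35 + 6/35 + 1/5 = 19/35
P(Y=0 | obs) = 6/35 / 19/35 = 6/19
P(Y=1 | obs) = 6/35 / 19/35 = 6/19
P(Y=2 | obs) = 1/5 / 19/35 = 7/19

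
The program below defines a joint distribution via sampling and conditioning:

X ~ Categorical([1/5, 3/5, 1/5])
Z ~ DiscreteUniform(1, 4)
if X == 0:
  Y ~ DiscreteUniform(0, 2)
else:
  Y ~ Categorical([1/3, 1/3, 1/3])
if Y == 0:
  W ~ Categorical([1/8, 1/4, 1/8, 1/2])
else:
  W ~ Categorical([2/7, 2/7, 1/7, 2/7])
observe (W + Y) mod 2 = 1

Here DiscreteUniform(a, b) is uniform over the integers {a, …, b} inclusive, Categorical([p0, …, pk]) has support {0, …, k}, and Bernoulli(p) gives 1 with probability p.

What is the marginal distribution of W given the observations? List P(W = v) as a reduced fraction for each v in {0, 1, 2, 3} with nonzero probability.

Enumerate traces; 72 have nonzero weight after conditioning:
  (X=0, Z=1, Y=0, W=1) weight 1/240
  (X=0, Z=1, Y=0, W=3) weight 1/120
  (X=0, Z=1, Y=1, W=0) weight 1/210
  (X=0, Z=1, Y=1, W=2) weight 1/420
  (X=0, Z=1, Y=2, W=1) weight 1/210
  (X=0, Z=1, Y=2, W=3) weight 1/210
  (X=0, Z=2, Y=0, W=1) weight 1/240
  (X=0, Z=2, Y=0, W=3) weight 1/120
  … 64 more
Group by W:
  weight(W=0) = 2/21
  weight(W=1) = 5/28
  weight(W=2) = 1/21
  weight(W=3) = 11/42
Total weight = 2/21 + 5/28 + 1/21 + 11/42 = 7/12
P(W=0 | obs) = 2/21 / 7/12 = 8/49
P(W=1 | obs) = 5/28 / 7/12 = 15/49
P(W=2 | obs) = 1/21 / 7/12 = 4/49
P(W=3 | obs) = 11/42 / 7/12 = 22/49

P(W=0) = 8/49, P(W=1) = 15/49, P(W=2) = 4/49, P(W=3) = 22/49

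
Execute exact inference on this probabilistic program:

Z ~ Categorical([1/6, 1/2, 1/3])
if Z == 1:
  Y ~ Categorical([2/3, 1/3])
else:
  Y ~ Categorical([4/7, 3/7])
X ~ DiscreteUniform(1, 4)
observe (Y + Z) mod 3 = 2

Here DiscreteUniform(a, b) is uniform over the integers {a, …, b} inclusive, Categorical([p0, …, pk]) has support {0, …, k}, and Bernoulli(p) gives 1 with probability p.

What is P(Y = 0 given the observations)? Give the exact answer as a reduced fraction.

P(Y = 0 | obs) = 8/15

Enumerate traces; 8 have nonzero weight after conditioning:
  (Z=1, Y=1, X=1) weight 1/24
  (Z=1, Y=1, X=2) weight 1/24
  (Z=1, Y=1, X=3) weight 1/24
  (Z=1, Y=1, X=4) weight 1/24
  (Z=2, Y=0, X=1) weight 1/21
  (Z=2, Y=0, X=2) weight 1/21
  (Z=2, Y=0, X=3) weight 1/21
  (Z=2, Y=0, X=4) weight 1/21
Group by Y:
  weight(Y=0) = 4/21
  weight(Y=1) = 1/6
Total weight = 4/21 + 1/6 = 5/14
P(Y=0 | obs) = 4/21 / 5/14 = 8/15
P(Y=1 | obs) = 1/6 / 5/14 = 7/15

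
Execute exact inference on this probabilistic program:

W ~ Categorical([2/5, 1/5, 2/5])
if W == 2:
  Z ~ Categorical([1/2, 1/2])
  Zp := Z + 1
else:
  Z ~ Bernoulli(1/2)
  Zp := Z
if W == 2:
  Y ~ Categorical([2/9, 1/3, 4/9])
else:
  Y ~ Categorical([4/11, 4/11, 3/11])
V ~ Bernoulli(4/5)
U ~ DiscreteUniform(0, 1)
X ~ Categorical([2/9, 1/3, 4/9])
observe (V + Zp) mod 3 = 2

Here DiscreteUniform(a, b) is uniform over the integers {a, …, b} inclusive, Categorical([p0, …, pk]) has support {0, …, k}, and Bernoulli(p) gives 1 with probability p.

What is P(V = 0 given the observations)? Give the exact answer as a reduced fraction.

P(V = 0 | obs) = 1/11

Enumerate traces; 72 have nonzero weight after conditioning:
  (W=0, Z=1, Y=0, V=1, U=0, X=0) weight 16/2475
  (W=0, Z=1, Y=0, V=1, U=0, X=1) weight 8/825
  (W=0, Z=1, Y=0, V=1, U=0, X=2) weight 32/2475
  (W=0, Z=1, Y=0, V=1, U=1, X=0) weight 16/2475
  (W=0, Z=1, Y=0, V=1, U=1, X=1) weight 8/825
  (W=0, Z=1, Y=0, V=1, U=1, X=2) weight 32/2475
  (W=0, Z=1, Y=1, V=1, U=0, X=0) weight 16/2475
  (W=0, Z=1, Y=1, V=1, U=0, X=1) weight 8/825
  (W=2, Z=1, Y=0, V=0, U=0, X=0) weight 2/2025
  … 63 more
Group by V:
  weight(V=0) = 1/25
  weight(V=1) = 2/5
Total weight = 1/25 + 2/5 = 11/25
P(V=0 | obs) = 1/25 / 11/25 = 1/11
P(V=1 | obs) = 2/5 / 11/25 = 10/11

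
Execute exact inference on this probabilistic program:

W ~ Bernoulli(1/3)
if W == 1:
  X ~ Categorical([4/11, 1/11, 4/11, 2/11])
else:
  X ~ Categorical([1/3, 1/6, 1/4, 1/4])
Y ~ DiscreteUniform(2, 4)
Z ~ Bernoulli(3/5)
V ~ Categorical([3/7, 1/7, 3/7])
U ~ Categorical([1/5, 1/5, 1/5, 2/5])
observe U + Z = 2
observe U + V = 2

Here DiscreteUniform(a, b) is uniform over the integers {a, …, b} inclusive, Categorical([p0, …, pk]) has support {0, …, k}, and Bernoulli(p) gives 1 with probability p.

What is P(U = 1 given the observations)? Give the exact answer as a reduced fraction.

Enumerate traces; 48 have nonzero weight after conditioning:
  (W=0, X=0, Y=2, Z=0, V=0, U=2) weight 4/1575
  (W=0, X=0, Y=2, Z=1, V=1, U=1) weight 2/1575
  (W=0, X=0, Y=3, Z=0, V=0, U=2) weight 4/1575
  (W=0, X=0, Y=3, Z=1, V=1, U=1) weight 2/1575
  (W=0, X=0, Y=4, Z=0, V=0, U=2) weight 4/1575
  (W=0, X=0, Y=4, Z=1, V=1, U=1) weight 2/1575
  (W=0, X=1, Y=2, Z=0, V=0, U=2) weight 2/1575
  (W=0, X=1, Y=2, Z=1, V=1, U=1) weight 1/1575
  … 40 more
Group by U:
  weight(U=1) = 3/175
  weight(U=2) = 6/175
Total weight = 3/175 + 6/175 = 9/175
P(U=1 | obs) = 3/175 / 9/175 = 1/3
P(U=2 | obs) = 6/175 / 9/175 = 2/3

P(U = 1 | obs) = 1/3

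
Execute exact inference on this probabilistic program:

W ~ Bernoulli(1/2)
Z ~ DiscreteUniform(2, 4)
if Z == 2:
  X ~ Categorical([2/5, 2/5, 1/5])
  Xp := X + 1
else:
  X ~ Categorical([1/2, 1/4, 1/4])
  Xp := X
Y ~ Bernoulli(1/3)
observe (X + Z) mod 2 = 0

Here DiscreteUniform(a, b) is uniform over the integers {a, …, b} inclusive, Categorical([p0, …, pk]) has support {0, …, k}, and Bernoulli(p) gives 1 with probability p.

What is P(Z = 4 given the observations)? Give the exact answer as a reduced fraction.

P(Z = 4 | obs) = 15/32

Enumerate traces; 20 have nonzero weight after conditioning:
  (W=0, Z=2, X=0, Y=0) weight 2/45
  (W=0, Z=2, X=0, Y=1) weight 1/45
  (W=0, Z=2, X=2, Y=0) weight 1/45
  (W=0, Z=2, X=2, Y=1) weight 1/90
  (W=0, Z=3, X=1, Y=0) weight 1/36
  (W=0, Z=3, X=1, Y=1) weight 1/72
  (W=0, Z=4, X=0, Y=0) weight 1/18
  (W=0, Z=4, X=0, Y=1) weight 1/36
  … 12 more
Group by Z:
  weight(Z=2) = 1/5
  weight(Z=3) = 1/12
  weight(Z=4) = 1/4
Total weight = 1/5 + 1/12 + 1/4 = 8/15
P(Z=2 | obs) = 1/5 / 8/15 = 3/8
P(Z=3 | obs) = 1/12 / 8/15 = 5/32
P(Z=4 | obs) = 1/4 / 8/15 = 15/32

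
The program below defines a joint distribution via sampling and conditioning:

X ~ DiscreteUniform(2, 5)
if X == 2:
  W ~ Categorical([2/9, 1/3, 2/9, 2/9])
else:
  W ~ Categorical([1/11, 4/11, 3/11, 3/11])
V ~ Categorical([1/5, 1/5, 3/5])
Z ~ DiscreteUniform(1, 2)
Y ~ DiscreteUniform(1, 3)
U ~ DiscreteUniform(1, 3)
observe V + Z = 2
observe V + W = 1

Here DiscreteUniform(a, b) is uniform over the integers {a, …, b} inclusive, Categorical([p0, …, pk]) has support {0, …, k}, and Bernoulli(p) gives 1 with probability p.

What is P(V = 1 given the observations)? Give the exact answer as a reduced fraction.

P(V = 1 | obs) = 49/190

Enumerate traces; 72 have nonzero weight after conditioning:
  (X=2, W=0, V=1, Z=1, Y=1, U=1) weight 1/1620
  (X=2, W=0, V=1, Z=1, Y=1, U=2) weight 1/1620
  (X=2, W=0, V=1, Z=1, Y=1, U=3) weight 1/1620
  (X=2, W=0, V=1, Z=1, Y=2, U=1) weight 1/1620
  (X=2, W=0, V=1, Z=1, Y=2, U=2) weight 1/1620
  (X=2, W=0, V=1, Z=1, Y=2, U=3) weight 1/1620
  (X=2, W=0, V=1, Z=1, Y=3, U=1) weight 1/1620
  (X=2, W=0, V=1, Z=1, Y=3, U=2) weight 1/1620
  (X=2, W=1, V=0, Z=2, Y=1, U=1) weight 1/1080
  … 63 more
Group by V:
  weight(V=0) = 47/1320
  weight(V=1) = 49/3960
Total weight = 47/1320 + 49/3960 = 19/396
P(V=0 | obs) = 47/1320 / 19/396 = 141/190
P(V=1 | obs) = 49/3960 / 19/396 = 49/190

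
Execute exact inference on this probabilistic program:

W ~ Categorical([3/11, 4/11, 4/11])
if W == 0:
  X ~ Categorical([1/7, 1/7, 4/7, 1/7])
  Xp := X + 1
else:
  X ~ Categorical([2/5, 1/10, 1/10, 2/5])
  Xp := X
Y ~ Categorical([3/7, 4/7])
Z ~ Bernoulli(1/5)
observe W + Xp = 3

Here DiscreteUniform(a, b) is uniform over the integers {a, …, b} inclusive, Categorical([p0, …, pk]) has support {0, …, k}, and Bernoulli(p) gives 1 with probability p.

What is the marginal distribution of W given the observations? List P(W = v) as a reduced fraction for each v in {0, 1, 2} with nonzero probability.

P(W=0) = 15/22, P(W=1) = 7/44, P(W=2) = 7/44

Enumerate traces; 12 have nonzero weight after conditioning:
  (W=0, X=2, Y=0, Z=0) weight 144/2695
  (W=0, X=2, Y=0, Z=1) weight 36/2695
  (W=0, X=2, Y=1, Z=0) weight 192/2695
  (W=0, X=2, Y=1, Z=1) weight 48/2695
  (W=1, X=2, Y=0, Z=0) weight 24/1925
  (W=1, X=2, Y=0, Z=1) weight 6/1925
  (W=1, X=2, Y=1, Z=0) weight 32/1925
  (W=1, X=2, Y=1, Z=1) weight 8/1925
  (W=2, X=1, Y=0, Z=0) weight 24/1925
  … 3 more
Group by W:
  weight(W=0) = 12/77
  weight(W=1) = 2/55
  weight(W=2) = 2/55
Total weight = 12/77 + 2/55 + 2/55 = 8/35
P(W=0 | obs) = 12/77 / 8/35 = 15/22
P(W=1 | obs) = 2/55 / 8/35 = 7/44
P(W=2 | obs) = 2/55 / 8/35 = 7/44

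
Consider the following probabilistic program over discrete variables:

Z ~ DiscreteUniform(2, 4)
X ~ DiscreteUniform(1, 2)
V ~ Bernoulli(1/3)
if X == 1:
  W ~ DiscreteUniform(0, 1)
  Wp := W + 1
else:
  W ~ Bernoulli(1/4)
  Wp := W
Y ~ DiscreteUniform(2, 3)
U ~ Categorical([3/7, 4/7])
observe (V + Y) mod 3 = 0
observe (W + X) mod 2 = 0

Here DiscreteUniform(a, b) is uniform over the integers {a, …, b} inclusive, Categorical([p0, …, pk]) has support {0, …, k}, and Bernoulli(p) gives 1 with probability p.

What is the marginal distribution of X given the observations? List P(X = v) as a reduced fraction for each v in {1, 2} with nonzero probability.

P(X=1) = 2/5, P(X=2) = 3/5

Enumerate traces; 24 have nonzero weight after conditioning:
  (Z=2, X=1, V=0, W=1, Y=3, U=0) weight 1/84
  (Z=2, X=1, V=0, W=1, Y=3, U=1) weight 1/63
  (Z=2, X=1, V=1, W=1, Y=2, U=0) weight 1/168
  (Z=2, X=1, V=1, W=1, Y=2, U=1) weight 1/126
  (Z=2, X=2, V=0, W=0, Y=3, U=0) weight 1/56
  (Z=2, X=2, V=0, W=0, Y=3, U=1) weight 1/42
  (Z=2, X=2, V=1, W=0, Y=2, U=0) weight 1/112
  (Z=2, X=2, V=1, W=0, Y=2, U=1) weight 1/84
  … 16 more
Group by X:
  weight(X=1) = 1/8
  weight(X=2) = 3/16
Total weight = 1/8 + 3/16 = 5/16
P(X=1 | obs) = 1/8 / 5/16 = 2/5
P(X=2 | obs) = 3/16 / 5/16 = 3/5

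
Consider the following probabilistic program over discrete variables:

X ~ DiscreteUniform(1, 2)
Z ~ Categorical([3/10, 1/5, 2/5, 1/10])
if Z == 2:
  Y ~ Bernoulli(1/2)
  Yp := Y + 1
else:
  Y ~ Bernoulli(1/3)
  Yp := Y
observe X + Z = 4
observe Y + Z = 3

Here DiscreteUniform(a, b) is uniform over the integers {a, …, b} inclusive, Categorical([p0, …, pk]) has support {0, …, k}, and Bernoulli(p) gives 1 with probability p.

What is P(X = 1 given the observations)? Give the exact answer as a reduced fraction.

Enumerate traces; 2 have nonzero weight after conditioning:
  (X=1, Z=3, Y=0) weight 1/30
  (X=2, Z=2, Y=1) weight 1/10
Group by X:
  weight(X=1) = 1/30
  weight(X=2) = 1/10
Total weight = 1/30 + 1/10 = 2/15
P(X=1 | obs) = 1/30 / 2/15 = 1/4
P(X=2 | obs) = 1/10 / 2/15 = 3/4

P(X = 1 | obs) = 1/4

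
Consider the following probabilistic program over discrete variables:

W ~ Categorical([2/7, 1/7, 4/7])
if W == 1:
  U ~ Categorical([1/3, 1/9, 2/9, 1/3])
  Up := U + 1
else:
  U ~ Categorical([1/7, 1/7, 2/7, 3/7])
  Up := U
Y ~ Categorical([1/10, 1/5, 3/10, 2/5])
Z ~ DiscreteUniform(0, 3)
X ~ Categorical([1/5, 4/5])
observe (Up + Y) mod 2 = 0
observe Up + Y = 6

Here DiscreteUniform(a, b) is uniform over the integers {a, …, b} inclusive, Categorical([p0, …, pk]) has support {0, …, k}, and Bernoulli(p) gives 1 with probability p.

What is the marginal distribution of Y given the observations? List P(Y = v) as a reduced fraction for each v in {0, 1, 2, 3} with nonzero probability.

Enumerate traces; 32 have nonzero weight after conditioning:
  (W=0, U=3, Y=3, Z=0, X=0) weight 3/1225
  (W=0, U=3, Y=3, Z=0, X=1) weight 12/1225
  (W=0, U=3, Y=3, Z=1, X=0) weight 3/1225
  (W=0, U=3, Y=3, Z=1, X=1) weight 12/1225
  (W=0, U=3, Y=3, Z=2, X=0) weight 3/1225
  (W=0, U=3, Y=3, Z=2, X=1) weight 12/1225
  (W=0, U=3, Y=3, Z=3, X=0) weight 3/1225
  (W=0, U=3, Y=3, Z=3, X=1) weight 12/1225
  (W=1, U=3, Y=2, Z=0, X=0) weight 1/1400
  … 23 more
Group by Y:
  weight(Y=2) = 1/70
  weight(Y=3) = 352/2205
Total weight = 1/70 + 352/2205 = 767/4410
P(Y=2 | obs) = 1/70 / 767/4410 = 63/767
P(Y=3 | obs) = 352/2205 / 767/4410 = 704/767

P(Y=2) = 63/767, P(Y=3) = 704/767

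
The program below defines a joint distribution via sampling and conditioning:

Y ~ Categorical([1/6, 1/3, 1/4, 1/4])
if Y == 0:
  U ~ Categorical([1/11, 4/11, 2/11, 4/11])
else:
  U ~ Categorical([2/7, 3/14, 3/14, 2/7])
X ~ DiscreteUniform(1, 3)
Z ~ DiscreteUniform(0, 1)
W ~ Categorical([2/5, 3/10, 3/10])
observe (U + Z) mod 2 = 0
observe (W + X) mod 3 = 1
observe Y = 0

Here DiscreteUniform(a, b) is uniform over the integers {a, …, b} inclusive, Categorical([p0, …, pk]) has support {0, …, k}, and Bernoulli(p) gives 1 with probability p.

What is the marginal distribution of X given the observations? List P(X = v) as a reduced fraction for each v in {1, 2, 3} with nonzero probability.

P(X=1) = 2/5, P(X=2) = 3/10, P(X=3) = 3/10

Enumerate traces; 12 have nonzero weight after conditioning:
  (Y=0, U=0, X=1, Z=0, W=0) weight 1/990
  (Y=0, U=0, X=2, Z=0, W=2) weight 1/1320
  (Y=0, U=0, X=3, Z=0, W=1) weight 1/1320
  (Y=0, U=1, X=1, Z=1, W=0) weight 2/495
  (Y=0, U=1, X=2, Z=1, W=2) weight 1/330
  (Y=0, U=1, X=3, Z=1, W=1) weight 1/330
  (Y=0, U=2, X=1, Z=0, W=0) weight 1/495
  (Y=0, U=2, X=2, Z=0, W=2) weight 1/660
  … 4 more
Group by X:
  weight(X=1) = 1/90
  weight(X=2) = 1/120
  weight(X=3) = 1/120
Total weight = 1/90 + 1/120 + 1/120 = 1/36
P(X=1 | obs) = 1/90 / 1/36 = 2/5
P(X=2 | obs) = 1/120 / 1/36 = 3/10
P(X=3 | obs) = 1/120 / 1/36 = 3/10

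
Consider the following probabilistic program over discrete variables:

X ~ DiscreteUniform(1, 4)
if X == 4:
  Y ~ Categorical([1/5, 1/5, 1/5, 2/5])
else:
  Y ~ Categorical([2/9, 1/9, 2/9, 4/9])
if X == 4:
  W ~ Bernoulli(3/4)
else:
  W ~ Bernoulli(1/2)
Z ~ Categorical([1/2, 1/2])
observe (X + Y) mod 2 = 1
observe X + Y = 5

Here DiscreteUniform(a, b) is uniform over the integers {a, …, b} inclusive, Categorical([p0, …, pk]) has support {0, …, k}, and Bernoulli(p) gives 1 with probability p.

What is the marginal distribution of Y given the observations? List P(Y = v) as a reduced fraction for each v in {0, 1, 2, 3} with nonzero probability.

P(Y=1) = 3/13, P(Y=2) = 10/39, P(Y=3) = 20/39

Enumerate traces; 12 have nonzero weight after conditioning:
  (X=2, Y=3, W=0, Z=0) weight 1/36
  (X=2, Y=3, W=0, Z=1) weight 1/36
  (X=2, Y=3, W=1, Z=0) weight 1/36
  (X=2, Y=3, W=1, Z=1) weight 1/36
  (X=3, Y=2, W=0, Z=0) weight 1/72
  (X=3, Y=2, W=0, Z=1) weight 1/72
  (X=3, Y=2, W=1, Z=0) weight 1/72
  (X=3, Y=2, W=1, Z=1) weight 1/72
  (X=4, Y=1, W=0, Z=0) weight 1/160
  … 3 more
Group by Y:
  weight(Y=1) = 1/20
  weight(Y=2) = 1/18
  weight(Y=3) = 1/9
Total weight = 1/20 + 1/18 + 1/9 = 13/60
P(Y=1 | obs) = 1/20 / 13/60 = 3/13
P(Y=2 | obs) = 1/18 / 13/60 = 10/39
P(Y=3 | obs) = 1/9 / 13/60 = 20/39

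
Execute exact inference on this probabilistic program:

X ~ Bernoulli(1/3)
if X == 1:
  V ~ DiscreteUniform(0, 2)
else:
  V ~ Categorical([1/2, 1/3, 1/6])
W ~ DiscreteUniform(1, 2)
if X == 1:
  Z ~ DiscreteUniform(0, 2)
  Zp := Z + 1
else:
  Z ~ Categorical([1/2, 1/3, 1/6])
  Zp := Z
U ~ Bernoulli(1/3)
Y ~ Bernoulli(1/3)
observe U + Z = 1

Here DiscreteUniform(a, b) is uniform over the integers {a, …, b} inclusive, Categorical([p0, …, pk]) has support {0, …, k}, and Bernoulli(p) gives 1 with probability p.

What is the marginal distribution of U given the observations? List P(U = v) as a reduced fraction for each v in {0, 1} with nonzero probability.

Enumerate traces; 48 have nonzero weight after conditioning:
  (X=0, V=0, W=1, Z=0, U=1, Y=0) weight 1/54
  (X=0, V=0, W=1, Z=0, U=1, Y=1) weight 1/108
  (X=0, V=0, W=1, Z=1, U=0, Y=0) weight 2/81
  (X=0, V=0, W=1, Z=1, U=0, Y=1) weight 1/81
  (X=0, V=0, W=2, Z=0, U=1, Y=0) weight 1/54
  (X=0, V=0, W=2, Z=0, U=1, Y=1) weight 1/108
  (X=0, V=0, W=2, Z=1, U=0, Y=0) weight 2/81
  (X=0, V=0, W=2, Z=1, U=0, Y=1) weight 1/81
  … 40 more
Group by U:
  weight(U=0) = 2/9
  weight(U=1) = 4/27
Total weight = 2/9 + 4/27 = 10/27
P(U=0 | obs) = 2/9 / 10/27 = 3/5
P(U=1 | obs) = 4/27 / 10/27 = 2/5

P(U=0) = 3/5, P(U=1) = 2/5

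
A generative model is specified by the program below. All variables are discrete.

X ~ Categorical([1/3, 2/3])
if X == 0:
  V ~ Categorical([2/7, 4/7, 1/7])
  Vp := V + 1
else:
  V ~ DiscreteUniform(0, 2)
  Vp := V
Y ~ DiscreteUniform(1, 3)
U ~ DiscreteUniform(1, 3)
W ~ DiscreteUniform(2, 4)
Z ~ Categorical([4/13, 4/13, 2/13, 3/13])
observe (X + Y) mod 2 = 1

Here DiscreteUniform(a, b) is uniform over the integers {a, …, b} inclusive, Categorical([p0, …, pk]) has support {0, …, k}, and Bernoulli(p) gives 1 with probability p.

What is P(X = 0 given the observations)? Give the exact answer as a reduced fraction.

Enumerate traces; 324 have nonzero weight after conditioning:
  (X=0, V=0, Y=1, U=1, W=2, Z=0) weight 8/7371
  (X=0, V=0, Y=1, U=1, W=2, Z=1) weight 8/7371
  (X=0, V=0, Y=1, U=1, W=2, Z=2) weight 4/7371
  (X=0, V=0, Y=1, U=1, W=2, Z=3) weight 2/2457
  (X=0, V=0, Y=1, U=1, W=3, Z=0) weight 8/7371
  (X=0, V=0, Y=1, U=1, W=3, Z=1) weight 8/7371
  (X=0, V=0, Y=1, U=1, W=3, Z=2) weight 4/7371
  (X=0, V=0, Y=1, U=1, W=3, Z=3) weight 2/2457
  (X=1, V=0, Y=2, U=1, W=2, Z=0) weight 8/3159
  … 315 more
Group by X:
  weight(X=0) = 2/9
  weight(X=1) = 2/9
Total weight = 2/9 + 2/9 = 4/9
P(X=0 | obs) = 2/9 / 4/9 = 1/2
P(X=1 | obs) = 2/9 / 4/9 = 1/2

P(X = 0 | obs) = 1/2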